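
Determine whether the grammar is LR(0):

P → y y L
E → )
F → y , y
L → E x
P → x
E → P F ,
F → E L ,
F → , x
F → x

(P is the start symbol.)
No. Reduce-reduce conflict: [F → x .] and [P → x .]

Augment with P' → P and build the canonical LR(0) collection (I0 = CLOSURE({[P' → . P]}), then GOTO on every symbol after a dot until no new states appear). It has 21 states:
  I0: { [P → . x], [P → . y y L], [P' → . P] }  — shift
  I1: { [P' → P .] }  — accept
  I2: { [P → x .] }  — reduce
  I3: { [P → y . y L] }  — shift
  I4: { [E → . )], [E → . P F ,], [L → . E x], [P → . x], [P → . y y L], [P → y y . L] }  — shift
  I5: { [E → ) .] }  — reduce
  I6: { [L → E . x] }  — shift
  I7: { [P → y y L .] }  — reduce
  I8: { [E → . )], [E → . P F ,], [E → P . F ,], [F → . , x], [F → . E L ,], [F → . x], [F → . y , y], [P → . x], [P → . y y L] }  — shift
  I9: { [F → , . x] }  — shift
  I10: { [E → . )], [E → . P F ,], [F → E . L ,], [L → . E x], [P → . x], [P → . y y L] }  — shift
  I11: { [E → P F . ,] }  — shift
  I12: { [F → x .], [P → x .] }  — 2 reduces
  I13: { [F → y . , y], [P → y . y L] }  — shift
  I14: { [F → y , . y] }  — shift
  I15: { [F → y , y .] }  — reduce
  I16: { [E → P F , .] }  — reduce
  I17: { [F → E L . ,] }  — shift
  I18: { [F → E L , .] }  — reduce
  I19: { [F → , x .] }  — reduce
  I20: { [L → E x .] }  — reduce

Conflict in state I12:
  Reduce-reduce conflict: [F → x .] and [P → x .]
So the grammar is NOT LR(0).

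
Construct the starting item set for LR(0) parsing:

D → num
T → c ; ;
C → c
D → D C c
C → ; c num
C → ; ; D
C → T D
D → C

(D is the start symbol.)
{ [C → . ; ; D], [C → . ; c num], [C → . T D], [C → . c], [D → . C], [D → . D C c], [D → . num], [D' → . D], [T → . c ; ;] }

First, augment the grammar with D' → D
I₀ = CLOSURE({ [D' → . D] }):
  [D' → . D] has the dot before D: add [D → . num], [D → . D C c], [D → . C]
  [D → . C] has the dot before C: add [C → . c], [C → . ; c num], [C → . ; ; D], [C → . T D]
  [C → . T D] has the dot before T: add [T → . c ; ;]
No further items can be added.

I₀ = { [C → . ; ; D], [C → . ; c num], [C → . T D], [C → . c], [D → . C], [D → . D C c], [D → . num], [D' → . D], [T → . c ; ;] }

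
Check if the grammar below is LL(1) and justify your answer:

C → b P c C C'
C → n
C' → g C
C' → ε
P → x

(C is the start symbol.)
No. Predict set conflict for C': { 'g' }

A grammar is LL(1) if for each non-terminal N with multiple productions, the predict sets of those productions are pairwise disjoint, where PREDICT(N → α) = (FIRST(α) \ {ε}) ∪ (FOLLOW(N) if α ⇒* ε).

Relevant sets:
  FOLLOW(C') = { $, 'g' }

For C:
  PREDICT(C → b P c C C') = { 'b' }
  PREDICT(C → n) = { 'n' }
For C':
  PREDICT(C' → g C) = { 'g' }
  PREDICT(C' → ε) = { $, 'g' }
P has a single production, so nothing to check there.

Conflict found: Predict set conflict for C': { 'g' }
The grammar is NOT LL(1).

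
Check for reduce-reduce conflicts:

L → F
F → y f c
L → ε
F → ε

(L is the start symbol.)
Yes — I0: [F → .] vs [L → .]

A reduce-reduce conflict occurs when an LR(0) state has two complete items [A → α .] and [B → β .] — both call for a reduction, and with no lookahead the parser cannot choose between them.

Augment with L' → L and build the canonical LR(0) collection (I0 = CLOSURE({[L' → . L]}), then GOTO on every symbol after a dot until no new states appear). It has 6 states:
  I0: { [F → . y f c], [F → .], [L → . F], [L → .], [L' → . L] }  — shift, 2 reduces
  I1: { [L → F .] }  — reduce
  I2: { [L' → L .] }  — accept
  I3: { [F → y . f c] }  — shift
  I4: { [F → y f . c] }  — shift
  I5: { [F → y f c .] }  — reduce

I0 contains complete items [F → .], [L → .] — reduce-reduce conflict.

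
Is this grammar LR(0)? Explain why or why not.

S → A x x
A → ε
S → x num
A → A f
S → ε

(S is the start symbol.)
Augment with S' → S and build the canonical LR(0) collection (I0 = CLOSURE({[S' → . S]}), then GOTO on every symbol after a dot until no new states appear). It has 8 states:
  I0: { [A → . A f], [A → .], [S → . A x x], [S → . x num], [S → .], [S' → . S] }  — shift, 2 reduces
  I1: { [A → A . f], [S → A . x x] }  — shift
  I2: { [S' → S .] }  — accept
  I3: { [S → x . num] }  — shift
  I4: { [S → x num .] }  — reduce
  I5: { [A → A f .] }  — reduce
  I6: { [S → A x . x] }  — shift
  I7: { [S → A x x .] }  — reduce

Conflict in state I0:
  Shift-reduce conflict between [A → .] and [S → . x num]
So the grammar is NOT LR(0).

Answer: No. Shift-reduce conflict between [A → .] and [S → . x num]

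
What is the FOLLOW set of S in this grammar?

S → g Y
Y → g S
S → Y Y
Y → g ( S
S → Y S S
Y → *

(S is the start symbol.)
{ $, '*', 'g' }

S is the start symbol, so $ ∈ FOLLOW(S).
In Y → g S: S is at the end, add FOLLOW(Y)
In Y → g ( S: S is at the end, add FOLLOW(Y)
In S → Y S S: S is followed by S, add FIRST(S) \ {ε} = { '*', 'g' }
In S → Y S S: S is at the end; this adds FOLLOW(S) to itself — nothing new

The FOLLOW sets referred to above (computed the same way, to a fixed point):
  FOLLOW(Y) = { $, '*', 'g' }

Taking the union: FOLLOW(S) = { $, '*', 'g' }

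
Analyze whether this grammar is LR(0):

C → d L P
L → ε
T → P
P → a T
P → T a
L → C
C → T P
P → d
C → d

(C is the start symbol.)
A grammar is LR(0) if no state in the canonical LR(0) collection has:
  - both a shift item (dot before a terminal) and a complete item (shift-reduce conflict), or
  - two or more complete items (reduce-reduce conflict; the accept item [C' → C .] counts as a complete item here).

Augment with C' → C and build the canonical LR(0) collection (I0 = CLOSURE({[C' → . C]}), then GOTO on every symbol after a dot until no new states appear). It has 15 states:
  I0: { [C → . T P], [C → . d L P], [C → . d], [C' → . C], [P → . T a], [P → . a T], [P → . d], [T → . P] }  — shift
  I1: { [C' → C .] }  — accept
  I2: { [T → P .] }  — reduce
  I3: { [C → T . P], [P → . T a], [P → . a T], [P → . d], [P → T . a], [T → . P] }  — shift
  I4: { [P → . T a], [P → . a T], [P → . d], [P → a . T], [T → . P] }  — shift
  I5: { [C → . T P], [C → . d L P], [C → . d], [C → d . L P], [C → d .], [L → . C], [L → .], [P → . T a], [P → . a T], [P → . d], [P → d .], [T → . P] }  — shift, 3 reduces
  I6: { [L → C .] }  — reduce
  I7: { [C → d L . P], [P → . T a], [P → . a T], [P → . d], [T → . P] }  — shift
  I8: { [C → d L P .], [T → P .] }  — 2 reduces
  I9: { [P → T . a] }  — shift
  I10: { [P → d .] }  — reduce
  I11: { [P → T a .] }  — reduce
  I12: { [P → T . a], [P → a T .] }  — shift, reduce
  I13: { [C → T P .], [T → P .] }  — 2 reduces
  I14: { [P → . T a], [P → . a T], [P → . d], [P → T a .], [P → a . T], [T → . P] }  — shift, reduce

Conflict in state I5:
  Shift-reduce conflict between [C → d .] and [C → . d]
So the grammar is NOT LR(0).

Answer: No. Shift-reduce conflict between [C → d .] and [C → . d]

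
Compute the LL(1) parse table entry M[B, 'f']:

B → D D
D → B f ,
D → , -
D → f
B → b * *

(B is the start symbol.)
B → D D

To find M[B, 'f'], we find productions for B where 'f' is in the predict set (PREDICT(N → α) = (FIRST(α) \ {ε}) ∪ (FOLLOW(N) if α ⇒* ε)).

Relevant sets:
  FIRST(D) = { ',', 'b', 'f' }

B → D D: PREDICT = { ',', 'b', 'f' }
  'f' is in predict set, so this production goes in M[B, 'f']
B → b * *: PREDICT = { 'b' }

M[B, 'f'] = B → D D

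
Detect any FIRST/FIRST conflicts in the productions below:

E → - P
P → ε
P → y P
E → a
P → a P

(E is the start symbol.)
A FIRST/FIRST conflict occurs when two productions N → α and N → β for the same non-terminal have FIRST(α) ∩ FIRST(β) ≠ ∅ (with ε ∈ FIRST of a nullable right-hand side, so two nullable alternatives also conflict).

Productions for E:
  E → - P: FIRST = { '-' }
  E → a: FIRST = { 'a' }
Productions for P:
  P → ε: FIRST = { ε }
  P → y P: FIRST = { 'y' }
  P → a P: FIRST = { 'a' }

All alternatives of each non-terminal have pairwise disjoint FIRST sets.

Answer: No FIRST/FIRST conflicts.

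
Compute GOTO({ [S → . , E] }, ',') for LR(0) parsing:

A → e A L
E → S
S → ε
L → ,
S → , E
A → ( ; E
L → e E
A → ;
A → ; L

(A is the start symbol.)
{ [E → . S], [S → , . E], [S → . , E], [S → .] }

GOTO(I, ',') = CLOSURE({ [A → αX.β] : [A → α.Xβ] ∈ I, X = ',' })

Items with dot before ',', with the dot advanced:
  [S → . , E] → [S → , . E]
Closure of the advanced items:
  [S → , . E] has the dot before E: add [E → . S]
  [E → . S] has the dot before S: add [S → .], [S → . , E]

GOTO = { [E → . S], [S → , . E], [S → . , E], [S → .] }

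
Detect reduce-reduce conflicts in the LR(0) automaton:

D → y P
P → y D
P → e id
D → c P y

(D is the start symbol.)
No reduce-reduce conflicts

A reduce-reduce conflict occurs when an LR(0) state has two complete items [A → α .] and [B → β .] — both call for a reduction, and with no lookahead the parser cannot choose between them.

Augment with D' → D and build the canonical LR(0) collection (I0 = CLOSURE({[D' → . D]}), then GOTO on every symbol after a dot until no new states appear). It has 11 states:
  I0: { [D → . c P y], [D → . y P], [D' → . D] }  — shift
  I1: { [D' → D .] }  — accept
  I2: { [D → c . P y], [P → . e id], [P → . y D] }  — shift
  I3: { [D → y . P], [P → . e id], [P → . y D] }  — shift
  I4: { [D → y P .] }  — reduce
  I5: { [P → e . id] }  — shift
  I6: { [D → . c P y], [D → . y P], [P → y . D] }  — shift
  I7: { [P → y D .] }  — reduce
  I8: { [P → e id .] }  — reduce
  I9: { [D → c P . y] }  — shift
  I10: { [D → c P y .] }  — reduce

No state contains more than one complete item.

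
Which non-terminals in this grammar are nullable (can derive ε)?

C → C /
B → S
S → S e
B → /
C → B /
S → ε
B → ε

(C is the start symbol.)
A non-terminal is nullable if it can derive ε (the empty string): either it has an ε-production, or it has a production whose right-hand side consists entirely of nullable non-terminals.

ε-productions: S → ε, B → ε
So S, B are immediately nullable.
No further non-terminal can be added: every production for the remaining non-terminals contains a terminal or a non-nullable non-terminal.
Nullable = { 'B', 'S' }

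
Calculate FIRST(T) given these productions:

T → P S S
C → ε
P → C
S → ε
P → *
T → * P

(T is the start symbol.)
{ '*', ε }

FIRST sets of the other non-terminals involved (by the same procedure, iterated to a fixed point):
  FIRST(P) = { '*', ε }
  FIRST(S) = { ε }

From T → P S S:
  - P is a non-terminal: add FIRST(P) \ {ε} = { '*' }
    P is nullable, so continue to the next symbol
  - S is a non-terminal: add FIRST(S) \ {ε} = { }
    S is nullable, so continue to the next symbol
  - S is a non-terminal: add FIRST(S) \ {ε} = { }
    S is nullable and nothing follows, so the whole right-hand side can vanish: ε ∈ FIRST(T)
From T → * P:
  - '*' is a terminal: add '*' and stop

Collecting: FIRST(T) = { '*', ε }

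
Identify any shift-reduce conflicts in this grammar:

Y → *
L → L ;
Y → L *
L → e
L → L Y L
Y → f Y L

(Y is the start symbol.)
A shift-reduce conflict occurs when an LR(0) state has both:
  - a complete (reduce) item [A → α .] (dot at the end), and
  - a shift item [B → β . c γ] (dot before a terminal).

Augment with Y' → Y and build the canonical LR(0) collection (I0 = CLOSURE({[Y' → . Y]}), then GOTO on every symbol after a dot until no new states appear). It has 12 states:
  I0: { [L → . L ;], [L → . L Y L], [L → . e], [Y → . *], [Y → . L *], [Y → . f Y L], [Y' → . Y] }  — shift
  I1: { [Y → * .] }  — reduce
  I2: { [L → . L ;], [L → . L Y L], [L → . e], [L → L . ;], [L → L . Y L], [Y → . *], [Y → . L *], [Y → . f Y L], [Y → L . *] }  — shift
  I3: { [Y' → Y .] }  — accept
  I4: { [L → e .] }  — reduce
  I5: { [L → . L ;], [L → . L Y L], [L → . e], [Y → . *], [Y → . L *], [Y → . f Y L], [Y → f . Y L] }  — shift
  I6: { [L → . L ;], [L → . L Y L], [L → . e], [Y → f Y . L] }  — shift
  I7: { [L → . L ;], [L → . L Y L], [L → . e], [L → L . ;], [L → L . Y L], [Y → . *], [Y → . L *], [Y → . f Y L], [Y → f Y L .] }  — shift, reduce
  I8: { [L → L ; .] }  — reduce
  I9: { [L → . L ;], [L → . L Y L], [L → . e], [L → L Y . L] }  — shift
  I10: { [L → . L ;], [L → . L Y L], [L → . e], [L → L . ;], [L → L . Y L], [L → L Y L .], [Y → . *], [Y → . L *], [Y → . f Y L] }  — shift, reduce
  I11: { [Y → * .], [Y → L * .] }  — 2 reduces

I7 contains reduce item [Y → f Y L .] and shift items [L → L . ;], [L → . e], [Y → . *], [Y → . f Y L] — shift-reduce conflict.
I10 contains reduce item [L → L Y L .] and shift items [L → L . ;], [L → . e], [Y → . *], [Y → . f Y L] — shift-reduce conflict.

Answer: Yes — I7: [Y → f Y L .] vs [L → L . ;]; I10: [L → L Y L .] vs [L → L . ;]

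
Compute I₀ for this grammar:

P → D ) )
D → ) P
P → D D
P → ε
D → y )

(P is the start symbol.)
First, augment the grammar with P' → P
I₀ = CLOSURE({ [P' → . P] }):
  [P' → . P] has the dot before P: add [P → . D ) )], [P → . D D], [P → .]
  [P → . D ) )] has the dot before D: add [D → . ) P], [D → . y )]
No further items can be added.

I₀ = { [D → . ) P], [D → . y )], [P → . D ) )], [P → . D D], [P → .], [P' → . P] }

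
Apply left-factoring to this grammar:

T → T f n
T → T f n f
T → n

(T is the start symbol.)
Left-factoring transforms A → αβ₁ | αβ₂ into A → αA' and A' → β₁ | β₂
(α is the longest common prefix among the alternatives). Repeat until
no nonterminal has two alternatives with a common prefix.

Round 1: T has alternatives sharing prefix 'T f n'. Introduce T': T → T f n T'
  Add: T' → ε
  Add: T' → f

No remaining common prefixes — done.

Resulting grammar:
T → T f n T'
T' → ε
T' → f
T → n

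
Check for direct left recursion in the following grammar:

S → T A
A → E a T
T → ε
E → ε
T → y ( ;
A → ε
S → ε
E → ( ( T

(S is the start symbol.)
No direct left recursion

Direct left recursion occurs when N → N α for some non-terminal N (the right-hand side begins with the left-hand side itself).

S → T A: starts with T
A → E a T: starts with E
T → ε: starts with ε
E → ε: starts with ε
T → y ( ;: starts with y
A → ε: starts with ε
S → ε: starts with ε
E → ( ( T: starts with '('

No direct left recursion found.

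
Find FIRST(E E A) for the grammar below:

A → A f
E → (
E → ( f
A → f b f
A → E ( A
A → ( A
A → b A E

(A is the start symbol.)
FIRST sets of the non-terminals involved (from the grammar, by fixed-point iteration):
  FIRST(E) = { '(' }

To compute FIRST(E E A), process the symbols left to right:
Symbol E is a non-terminal. Add FIRST(E) \ {ε} = { '(' }
E is not nullable (ε ∉ FIRST(E)), so stop here.
FIRST(E E A) = { '(' }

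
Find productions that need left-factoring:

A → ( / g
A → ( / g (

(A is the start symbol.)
Yes, A has productions with common prefix '( / g'

Left-factoring is needed when two productions for the same non-terminal
share a common prefix on the right-hand side.

Productions for A:
  A → ( / g
  A → ( / g (

Found common prefix '( / g' in productions for A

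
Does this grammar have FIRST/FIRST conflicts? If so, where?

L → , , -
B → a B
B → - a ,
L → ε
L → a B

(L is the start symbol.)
Productions for L:
  L → , , -: FIRST = { ',' }
  L → ε: FIRST = { ε }
  L → a B: FIRST = { 'a' }
Productions for B:
  B → a B: FIRST = { 'a' }
  B → - a ,: FIRST = { '-' }

All alternatives of each non-terminal have pairwise disjoint FIRST sets.

Answer: No FIRST/FIRST conflicts.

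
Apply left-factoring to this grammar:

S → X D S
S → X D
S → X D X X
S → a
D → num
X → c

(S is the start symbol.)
S → X D S'
S' → S
S' → ε
S' → X X
S → a
D → num
X → c

Left-factoring transforms A → αβ₁ | αβ₂ into A → αA' and A' → β₁ | β₂
(α is the longest common prefix among the alternatives). Repeat until
no nonterminal has two alternatives with a common prefix.

Round 1: S has alternatives sharing prefix 'X D'. Introduce S': S → X D S'
  Add: S' → S
  Add: S' → ε
  Add: S' → X X

No remaining common prefixes — done.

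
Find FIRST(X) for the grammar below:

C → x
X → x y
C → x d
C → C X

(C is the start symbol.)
To compute FIRST(X), examine every production with X on the left-hand side, reading each right-hand side left to right until a non-nullable symbol is reached.

From X → x y:
  - x is a terminal: add 'x' and stop

Collecting: FIRST(X) = { 'x' }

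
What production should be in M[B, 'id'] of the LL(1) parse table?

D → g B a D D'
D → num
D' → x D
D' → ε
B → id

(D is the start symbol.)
B → id

To find M[B, 'id'], we find productions for B where 'id' is in the predict set (PREDICT(N → α) = (FIRST(α) \ {ε}) ∪ (FOLLOW(N) if α ⇒* ε)).

B → id: PREDICT = { 'id' }
  'id' is in predict set, so this production goes in M[B, 'id']

M[B, 'id'] = B → id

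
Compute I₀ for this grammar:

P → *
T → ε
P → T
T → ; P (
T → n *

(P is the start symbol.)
{ [P → . *], [P → . T], [P' → . P], [T → . ; P (], [T → . n *], [T → .] }

First, augment the grammar with P' → P
I₀ = CLOSURE({ [P' → . P] }):
  [P' → . P] has the dot before P: add [P → . *], [P → . T]
  [P → . T] has the dot before T: add [T → .], [T → . ; P (], [T → . n *]
No further items can be added.

I₀ = { [P → . *], [P → . T], [P' → . P], [T → . ; P (], [T → . n *], [T → .] }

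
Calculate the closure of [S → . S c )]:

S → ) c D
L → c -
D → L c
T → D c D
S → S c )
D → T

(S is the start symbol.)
{ [S → . ) c D], [S → . S c )] }

Start with: [S → . S c )]
  [S → . S c )] has the dot before S: add [S → . ) c D]
No further items can be added.

CLOSURE = { [S → . ) c D], [S → . S c )] }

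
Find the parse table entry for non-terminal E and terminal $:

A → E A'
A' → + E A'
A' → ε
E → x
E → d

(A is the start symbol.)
Empty (error entry)

To find M[E, $], we find productions for E where $ is in the predict set (PREDICT(N → α) = (FIRST(α) \ {ε}) ∪ (FOLLOW(N) if α ⇒* ε)).

E → x: PREDICT = { 'x' }
E → d: PREDICT = { 'd' }

M[E, $] is empty (no production applies)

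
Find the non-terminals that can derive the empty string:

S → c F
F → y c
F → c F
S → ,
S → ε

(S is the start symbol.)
{ 'S' }

A non-terminal is nullable if it can derive ε (the empty string): either it has an ε-production, or it has a production whose right-hand side consists entirely of nullable non-terminals.

ε-productions: S → ε
So S is immediately nullable.
No further non-terminal can be added: every production for the remaining non-terminals contains a terminal or a non-nullable non-terminal.
Nullable = { 'S' }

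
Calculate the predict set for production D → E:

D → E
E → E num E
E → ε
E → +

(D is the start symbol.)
PREDICT(D → E) = (FIRST(RHS) \ {ε}) ∪ (FOLLOW(D) if ε ∈ FIRST(RHS), i.e. RHS ⇒* ε)
FIRST(E) = { '+', 'num', ε }
FIRST(E) = { '+', 'num', ε }
ε ∈ FIRST(E) (the right-hand side is nullable), so add FOLLOW(D) = { $ }
PREDICT(D → E) = { $, '+', 'num' }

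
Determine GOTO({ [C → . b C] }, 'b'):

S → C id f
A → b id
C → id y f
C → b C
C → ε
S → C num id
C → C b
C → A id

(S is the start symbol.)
GOTO(I, 'b') = CLOSURE({ [A → αX.β] : [A → α.Xβ] ∈ I, X = 'b' })

Items with dot before 'b', with the dot advanced:
  [C → . b C] → [C → b . C]
Closure of the advanced items:
  [C → b . C] has the dot before C: add [C → . id y f], [C → . b C], [C → .], [C → . C b], [C → . A id]
  [C → . A id] has the dot before A: add [A → . b id]

GOTO = { [A → . b id], [C → . A id], [C → . C b], [C → . b C], [C → . id y f], [C → .], [C → b . C] }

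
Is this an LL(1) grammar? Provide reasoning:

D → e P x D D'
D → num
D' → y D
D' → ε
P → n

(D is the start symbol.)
A grammar is LL(1) if for each non-terminal N with multiple productions, the predict sets of those productions are pairwise disjoint, where PREDICT(N → α) = (FIRST(α) \ {ε}) ∪ (FOLLOW(N) if α ⇒* ε).

Relevant sets:
  FOLLOW(D') = { $, 'y' }

For D:
  PREDICT(D → e P x D D') = { 'e' }
  PREDICT(D → num) = { 'num' }
For D':
  PREDICT(D' → y D) = { 'y' }
  PREDICT(D' → ε) = { $, 'y' }
P has a single production, so nothing to check there.

Conflict found: Predict set conflict for D': { 'y' }
The grammar is NOT LL(1).

Answer: No. Predict set conflict for D': { 'y' }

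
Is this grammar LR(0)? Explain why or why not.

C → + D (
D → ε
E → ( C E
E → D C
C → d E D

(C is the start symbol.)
No. Shift-reduce conflict between [D → .] and [E → . ( C E]

A grammar is LR(0) if no state in the canonical LR(0) collection has:
  - both a shift item (dot before a terminal) and a complete item (shift-reduce conflict), or
  - two or more complete items (reduce-reduce conflict; the accept item [C' → C .] counts as a complete item here).

Augment with C' → C and build the canonical LR(0) collection (I0 = CLOSURE({[C' → . C]}), then GOTO on every symbol after a dot until no new states appear). It has 13 states:
  I0: { [C → . + D (], [C → . d E D], [C' → . C] }  — shift
  I1: { [C → + . D (], [D → .] }  — reduce
  I2: { [C' → C .] }  — accept
  I3: { [C → d . E D], [D → .], [E → . ( C E], [E → . D C] }  — shift, reduce
  I4: { [C → . + D (], [C → . d E D], [E → ( . C E] }  — shift
  I5: { [C → . + D (], [C → . d E D], [E → D . C] }  — shift
  I6: { [C → d E . D], [D → .] }  — reduce
  I7: { [C → d E D .] }  — reduce
  I8: { [E → D C .] }  — reduce
  I9: { [D → .], [E → ( C . E], [E → . ( C E], [E → . D C] }  — shift, reduce
  I10: { [E → ( C E .] }  — reduce
  I11: { [C → + D . (] }  — shift
  I12: { [C → + D ( .] }  — reduce

Conflict in state I3:
  Shift-reduce conflict between [D → .] and [E → . ( C E]
So the grammar is NOT LR(0).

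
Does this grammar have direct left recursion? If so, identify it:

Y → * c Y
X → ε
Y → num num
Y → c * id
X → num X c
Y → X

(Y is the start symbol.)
No direct left recursion

Y → * c Y: starts with '*'
X → ε: starts with ε
Y → num num: starts with num
Y → c * id: starts with c
X → num X c: starts with num
Y → X: starts with X

No direct left recursion found.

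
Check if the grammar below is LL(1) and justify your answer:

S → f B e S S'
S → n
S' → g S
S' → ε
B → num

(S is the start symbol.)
Relevant sets:
  FOLLOW(S') = { $, 'g' }

For S:
  PREDICT(S → f B e S S') = { 'f' }
  PREDICT(S → n) = { 'n' }
For S':
  PREDICT(S' → g S) = { 'g' }
  PREDICT(S' → ε) = { $, 'g' }
B has a single production, so nothing to check there.

Conflict found: Predict set conflict for S': { 'g' }
The grammar is NOT LL(1).

Answer: No. Predict set conflict for S': { 'g' }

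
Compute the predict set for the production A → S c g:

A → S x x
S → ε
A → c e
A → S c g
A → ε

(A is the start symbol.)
{ 'c' }

PREDICT(A → S c g) = (FIRST(RHS) \ {ε}) ∪ (FOLLOW(A) if ε ∈ FIRST(RHS), i.e. RHS ⇒* ε)
FIRST(S) = { ε }
FIRST(S c g) = { 'c' }
ε ∉ FIRST(S c g), so FOLLOW(A) is not added.
PREDICT(A → S c g) = { 'c' }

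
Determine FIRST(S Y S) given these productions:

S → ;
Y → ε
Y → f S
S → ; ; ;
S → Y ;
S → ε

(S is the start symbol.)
{ ';', 'f', ε }

FIRST sets of the non-terminals involved (from the grammar, by fixed-point iteration):
  FIRST(S) = { ';', 'f', ε }
  FIRST(Y) = { 'f', ε }

To compute FIRST(S Y S), process the symbols left to right:
Symbol S is a non-terminal. Add FIRST(S) \ {ε} = { ';', 'f' }
S is nullable (ε ∈ FIRST(S)), continue to the next symbol.
Symbol Y is a non-terminal. Add FIRST(Y) \ {ε} = { 'f' }
Y is nullable (ε ∈ FIRST(Y)), continue to the next symbol.
Symbol S is a non-terminal. Add FIRST(S) \ {ε} = { ';', 'f' }
S is nullable (ε ∈ FIRST(S)), continue to the next symbol.
All symbols are nullable, so ε is in the result.
FIRST(S Y S) = { ';', 'f', ε }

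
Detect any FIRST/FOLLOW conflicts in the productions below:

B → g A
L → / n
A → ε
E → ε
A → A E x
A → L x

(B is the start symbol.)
Yes. A → A E x with FOLLOW(A) on { 'x' }

A FIRST/FOLLOW conflict occurs when a non-terminal N has a nullable alternative N → β (β ⇒* ε) and another alternative N → α with FIRST(α) ∩ FOLLOW(N) ≠ ∅: on such a lookahead the parser cannot decide between expanding α and letting N vanish via β.

Nullable non-terminals: A, E.
FIRST sets used below: FIRST(A) = { '/', 'x', ε }, FIRST(E) = { ε }, FIRST(L) = { '/' }

A: nullable alternative(s) A → ε; FOLLOW(A) = { $, 'x' }
  A → ε: FIRST \ {ε} = { } — this is the only nullable alternative, skip
  A → A E x: FIRST \ {ε} = { '/', 'x' } — overlaps FOLLOW(A) on { 'x' }: CONFLICT
  A → L x: FIRST \ {ε} = { '/' } — disjoint from FOLLOW(A)
E has a nullable alternative but only one production, so nothing to check.

B, L have no nullable alternative, so no FIRST/FOLLOW check is needed there.

So the grammar has 1 FIRST/FOLLOW conflict (marked CONFLICT above).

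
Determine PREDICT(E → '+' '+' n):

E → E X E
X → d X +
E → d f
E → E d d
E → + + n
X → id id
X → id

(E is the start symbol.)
{ '+' }

PREDICT(E → '+' '+' n) = (FIRST(RHS) \ {ε}) ∪ (FOLLOW(E) if ε ∈ FIRST(RHS), i.e. RHS ⇒* ε)
FIRST('+' '+' n) = { '+' }
ε ∉ FIRST('+' '+' n), so FOLLOW(E) is not added.
PREDICT(E → '+' '+' n) = { '+' }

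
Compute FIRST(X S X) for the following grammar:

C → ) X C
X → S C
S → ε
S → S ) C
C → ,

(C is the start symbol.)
{ ')', ',' }

FIRST sets of the non-terminals involved (from the grammar, by fixed-point iteration):
  FIRST(X) = { ')', ',' }

To compute FIRST(X S X), process the symbols left to right:
Symbol X is a non-terminal. Add FIRST(X) \ {ε} = { ')', ',' }
X is not nullable (ε ∉ FIRST(X)), so stop here.
FIRST(X S X) = { ')', ',' }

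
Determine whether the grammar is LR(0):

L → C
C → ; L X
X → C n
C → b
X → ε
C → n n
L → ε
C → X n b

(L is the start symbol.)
A grammar is LR(0) if no state in the canonical LR(0) collection has:
  - both a shift item (dot before a terminal) and a complete item (shift-reduce conflict), or
  - two or more complete items (reduce-reduce conflict; the accept item [L' → L .] counts as a complete item here).

Augment with L' → L and build the canonical LR(0) collection (I0 = CLOSURE({[L' → . L]}), then GOTO on every symbol after a dot until no new states appear). It has 14 states:
  I0: { [C → . ; L X], [C → . X n b], [C → . b], [C → . n n], [L → . C], [L → .], [L' → . L], [X → . C n], [X → .] }  — shift, 2 reduces
  I1: { [C → . ; L X], [C → . X n b], [C → . b], [C → . n n], [C → ; . L X], [L → . C], [L → .], [X → . C n], [X → .] }  — shift, 2 reduces
  I2: { [L → C .], [X → C . n] }  — shift, reduce
  I3: { [L' → L .] }  — accept
  I4: { [C → X . n b] }  — shift
  I5: { [C → b .] }  — reduce
  I6: { [C → n . n] }  — shift
  I7: { [C → n n .] }  — reduce
  I8: { [C → X n . b] }  — shift
  I9: { [C → X n b .] }  — reduce
  I10: { [X → C n .] }  — reduce
  I11: { [C → . ; L X], [C → . X n b], [C → . b], [C → . n n], [C → ; L . X], [X → . C n], [X → .] }  — shift, reduce
  I12: { [X → C . n] }  — shift
  I13: { [C → ; L X .], [C → X . n b] }  — shift, reduce

Conflict in state I0:
  Shift-reduce conflict between [L → .] and [C → . ; L X]
So the grammar is NOT LR(0).

Answer: No. Shift-reduce conflict between [L → .] and [C → . ; L X]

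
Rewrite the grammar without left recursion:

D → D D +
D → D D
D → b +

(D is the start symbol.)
D is directly left-recursive. The standard transformation for
  A → A α₁ | ... | A α_m | β₁ | ... | β_n
is
  A  → β₁ A' | ... | β_n A'
  A' → α₁ A' | ... | α_m A' | ε

D → b + becomes D → b + D'
D → D D + becomes D' → D + D'
D → D D becomes D' → D D'
Add D' → ε

Resulting grammar:
D → b + D'
D' → D + D'
D' → D D'
D' → ε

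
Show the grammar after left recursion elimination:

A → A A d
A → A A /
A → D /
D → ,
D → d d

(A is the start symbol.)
A → D / A'
A' → A d A'
A' → A / A'
A' → ε
D → ,
D → d d

A is directly left-recursive. The standard transformation for
  A → A α₁ | ... | A α_m | β₁ | ... | β_n
is
  A  → β₁ A' | ... | β_n A'
  A' → α₁ A' | ... | α_m A' | ε

A → D / becomes A → D / A'
A → A A d becomes A' → A d A'
A → A A / becomes A' → A / A'
Add A' → ε

Productions for other non-terminals are unchanged:
  D → ,
  D → d d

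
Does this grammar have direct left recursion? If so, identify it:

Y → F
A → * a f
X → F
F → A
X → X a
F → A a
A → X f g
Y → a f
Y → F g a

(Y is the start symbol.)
Yes, X is left-recursive

Y → F: starts with F
A → * a f: starts with '*'
X → F: starts with F
F → A: starts with A
X → X a: LEFT RECURSIVE (starts with X)
F → A a: starts with A
A → X f g: starts with X
Y → a f: starts with a
Y → F g a: starts with F

The grammar has direct left recursion on: X.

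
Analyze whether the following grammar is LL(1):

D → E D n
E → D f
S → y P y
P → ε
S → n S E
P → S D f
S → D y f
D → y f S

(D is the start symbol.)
No. Predict set conflict for D: { 'y' }

A grammar is LL(1) if for each non-terminal N with multiple productions, the predict sets of those productions are pairwise disjoint, where PREDICT(N → α) = (FIRST(α) \ {ε}) ∪ (FOLLOW(N) if α ⇒* ε).

Relevant sets:
  FIRST(E) = { 'y' }
  FIRST(D) = { 'y' }
  FIRST(S) = { 'n', 'y' }
  FOLLOW(P) = { 'y' }

For D:
  PREDICT(D → E D n) = { 'y' }
  PREDICT(D → y f S) = { 'y' }
For S:
  PREDICT(S → y P y) = { 'y' }
  PREDICT(S → n S E) = { 'n' }
  PREDICT(S → D y f) = { 'y' }
For P:
  PREDICT(P → ε) = { 'y' }
  PREDICT(P → S D f) = { 'n', 'y' }
E has a single production, so nothing to check there.

Conflict found: Predict set conflict for D: { 'y' }
The grammar is NOT LL(1).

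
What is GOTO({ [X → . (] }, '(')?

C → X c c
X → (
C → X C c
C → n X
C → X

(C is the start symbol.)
{ [X → ( .] }

GOTO(I, '(') = CLOSURE({ [A → αX.β] : [A → α.Xβ] ∈ I, X = '(' })

Items with dot before '(', with the dot advanced:
  [X → . (] → [X → ( .]
Closure adds nothing (no advanced item has the dot before a non-terminal).

GOTO = { [X → ( .] }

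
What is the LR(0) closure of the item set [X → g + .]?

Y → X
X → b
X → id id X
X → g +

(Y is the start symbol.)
{ [X → g + .] }

To compute CLOSURE, for each item [A → α.Bβ] where B is a non-terminal, add [B → .γ] for all productions B → γ; repeat for the newly added items until nothing changes.

Start with: [X → g + .]
The dot is at the end, so nothing is added.

CLOSURE = { [X → g + .] }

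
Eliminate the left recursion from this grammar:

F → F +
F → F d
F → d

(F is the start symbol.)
F is directly left-recursive. The standard transformation for
  A → A α₁ | ... | A α_m | β₁ | ... | β_n
is
  A  → β₁ A' | ... | β_n A'
  A' → α₁ A' | ... | α_m A' | ε

F → d becomes F → d F'
F → F + becomes F' → + F'
F → F d becomes F' → d F'
Add F' → ε

Resulting grammar:
F → d F'
F' → + F'
F' → d F'
F' → ε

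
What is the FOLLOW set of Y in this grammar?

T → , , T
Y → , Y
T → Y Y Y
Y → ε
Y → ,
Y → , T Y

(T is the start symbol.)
To compute FOLLOW(Y), find every occurrence of Y on a right-hand side N → α Y β: add FIRST(β) \ {ε}, and if β is empty or nullable also add FOLLOW(N). Iterate to a fixed point.

In Y → , Y: Y is at the end; this adds FOLLOW(Y) to itself — nothing new
In T → Y Y Y: Y is followed by Y Y, add FIRST(Y Y) \ {ε} = { ',' }
  Y Y is nullable, so also add FOLLOW(T)
In T → Y Y Y: Y is followed by Y, add FIRST(Y) \ {ε} = { ',' }
  Y is nullable, so also add FOLLOW(T)
In T → Y Y Y: Y is at the end, add FOLLOW(T)
In Y → , T Y: Y is at the end; this adds FOLLOW(Y) to itself — nothing new

The FOLLOW sets referred to above (computed the same way, to a fixed point):
  FOLLOW(T) = { $, ',' }

Taking the union: FOLLOW(Y) = { $, ',' }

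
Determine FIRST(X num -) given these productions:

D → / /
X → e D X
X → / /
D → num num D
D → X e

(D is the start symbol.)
{ '/', 'e' }

FIRST sets of the non-terminals involved (from the grammar, by fixed-point iteration):
  FIRST(X) = { '/', 'e' }

To compute FIRST(X num -), process the symbols left to right:
Symbol X is a non-terminal. Add FIRST(X) \ {ε} = { '/', 'e' }
X is not nullable (ε ∉ FIRST(X)), so stop here.
FIRST(X num -) = { '/', 'e' }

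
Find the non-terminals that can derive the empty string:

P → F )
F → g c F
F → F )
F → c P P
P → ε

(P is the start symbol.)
{ 'P' }

A non-terminal is nullable if it can derive ε (the empty string): either it has an ε-production, or it has a production whose right-hand side consists entirely of nullable non-terminals.

ε-productions: P → ε
So P is immediately nullable.
No further non-terminal can be added: every production for the remaining non-terminals contains a terminal or a non-nullable non-terminal.
Nullable = { 'P' }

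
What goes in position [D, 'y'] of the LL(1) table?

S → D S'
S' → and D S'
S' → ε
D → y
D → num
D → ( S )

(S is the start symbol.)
To find M[D, 'y'], we find productions for D where 'y' is in the predict set (PREDICT(N → α) = (FIRST(α) \ {ε}) ∪ (FOLLOW(N) if α ⇒* ε)).

D → y: PREDICT = { 'y' }
  'y' is in predict set, so this production goes in M[D, 'y']
D → num: PREDICT = { 'num' }
D → ( S ): PREDICT = { '(' }

M[D, 'y'] = D → y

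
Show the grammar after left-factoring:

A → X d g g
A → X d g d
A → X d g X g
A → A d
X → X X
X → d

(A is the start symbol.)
A → X d g A'
A' → g
A' → d
A' → X g
A → A d
X → X X
X → d

Left-factoring transforms A → αβ₁ | αβ₂ into A → αA' and A' → β₁ | β₂
(α is the longest common prefix among the alternatives). Repeat until
no nonterminal has two alternatives with a common prefix.

Round 1: A has alternatives sharing prefix 'X d g'. Introduce A': A → X d g A'
  Add: A' → g
  Add: A' → d
  Add: A' → X g

No remaining common prefixes — done.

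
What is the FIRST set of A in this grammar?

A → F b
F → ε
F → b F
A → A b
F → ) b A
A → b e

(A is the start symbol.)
{ ')', 'b' }

To compute FIRST(A), examine every production with A on the left-hand side, reading each right-hand side left to right until a non-nullable symbol is reached.

FIRST sets of the other non-terminals involved (by the same procedure, iterated to a fixed point):
  FIRST(F) = { ')', 'b', ε }

From A → F b:
  - F is a non-terminal: add FIRST(F) \ {ε} = { ')', 'b' }
    F is nullable, so continue to the next symbol
  - b is a terminal: add 'b' and stop
From A → A b:
  - A is the symbol being defined: contributes nothing new
    A is not nullable, so stop
From A → b e:
  - b is a terminal: add 'b' and stop

Collecting: FIRST(A) = { ')', 'b' }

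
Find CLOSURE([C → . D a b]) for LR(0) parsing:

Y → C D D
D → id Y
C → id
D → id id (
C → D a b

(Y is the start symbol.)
To compute CLOSURE, for each item [A → α.Bβ] where B is a non-terminal, add [B → .γ] for all productions B → γ; repeat for the newly added items until nothing changes.

Start with: [C → . D a b]
  [C → . D a b] has the dot before D: add [D → . id Y], [D → . id id (]
No further items can be added.

CLOSURE = { [C → . D a b], [D → . id Y], [D → . id id (] }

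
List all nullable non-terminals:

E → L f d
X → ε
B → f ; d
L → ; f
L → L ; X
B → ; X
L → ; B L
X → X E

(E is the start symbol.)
ε-productions: X → ε
So X is immediately nullable.
No further non-terminal can be added: every production for the remaining non-terminals contains a terminal or a non-nullable non-terminal.
Nullable = { 'X' }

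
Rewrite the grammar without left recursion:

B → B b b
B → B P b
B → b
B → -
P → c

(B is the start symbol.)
B → b B'
B → - B'
B' → b b B'
B' → P b B'
B' → ε
P → c

B is directly left-recursive. The standard transformation for
  A → A α₁ | ... | A α_m | β₁ | ... | β_n
is
  A  → β₁ A' | ... | β_n A'
  A' → α₁ A' | ... | α_m A' | ε

B → b becomes B → b B'
B → - becomes B → - B'
B → B b b becomes B' → b b B'
B → B P b becomes B' → P b B'
Add B' → ε

Productions for other non-terminals are unchanged:
  P → c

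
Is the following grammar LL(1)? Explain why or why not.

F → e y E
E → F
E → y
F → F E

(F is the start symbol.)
No. Predict set conflict for F: { 'e' }

A grammar is LL(1) if for each non-terminal N with multiple productions, the predict sets of those productions are pairwise disjoint, where PREDICT(N → α) = (FIRST(α) \ {ε}) ∪ (FOLLOW(N) if α ⇒* ε).

Relevant sets:
  FIRST(F) = { 'e' }

For F:
  PREDICT(F → e y E) = { 'e' }
  PREDICT(F → F E) = { 'e' }
For E:
  PREDICT(E → F) = { 'e' }
  PREDICT(E → y) = { 'y' }

Conflict found: Predict set conflict for F: { 'e' }
The grammar is NOT LL(1).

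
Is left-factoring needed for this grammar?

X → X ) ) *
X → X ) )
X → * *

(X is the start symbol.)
Left-factoring is needed when two productions for the same non-terminal
share a common prefix on the right-hand side.

Productions for X:
  X → X ) ) *
  X → X ) )
  X → * *

Found common prefix 'X ) )' in productions for X

Answer: Yes, X has productions with common prefix 'X ) )'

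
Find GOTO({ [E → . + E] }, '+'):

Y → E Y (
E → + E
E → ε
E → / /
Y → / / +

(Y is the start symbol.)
GOTO(I, '+') = CLOSURE({ [A → αX.β] : [A → α.Xβ] ∈ I, X = '+' })

Items with dot before '+', with the dot advanced:
  [E → . + E] → [E → + . E]
Closure of the advanced items:
  [E → + . E] has the dot before E: add [E → . + E], [E → .], [E → . / /]

GOTO = { [E → + . E], [E → . + E], [E → . / /], [E → .] }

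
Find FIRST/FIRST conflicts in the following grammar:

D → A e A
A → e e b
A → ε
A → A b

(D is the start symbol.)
FIRST sets of the non-terminals at (or reachable through a nullable prefix from) the front of some alternative:
  FIRST(A) = { 'b', 'e', ε }

Productions for A:
  A → e e b: FIRST = { 'e' }
  A → ε: FIRST = { ε }
  A → A b: FIRST = { 'b', 'e' }
D has only one production, so no FIRST/FIRST conflict is possible there.

Conflict for A: A → e e b and A → A b
  Overlap: { 'e' }

Answer: Yes. A → e e b / A → A b on { 'e' }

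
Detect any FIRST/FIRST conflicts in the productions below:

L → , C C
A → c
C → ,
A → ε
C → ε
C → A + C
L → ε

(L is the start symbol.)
A FIRST/FIRST conflict occurs when two productions N → α and N → β for the same non-terminal have FIRST(α) ∩ FIRST(β) ≠ ∅ (with ε ∈ FIRST of a nullable right-hand side, so two nullable alternatives also conflict).

FIRST sets of the non-terminals at (or reachable through a nullable prefix from) the front of some alternative:
  FIRST(A) = { 'c', ε }

Productions for L:
  L → , C C: FIRST = { ',' }
  L → ε: FIRST = { ε }
Productions for A:
  A → c: FIRST = { 'c' }
  A → ε: FIRST = { ε }
Productions for C:
  C → ,: FIRST = { ',' }
  C → ε: FIRST = { ε }
  C → A + C: FIRST = { '+', 'c' }

All alternatives of each non-terminal have pairwise disjoint FIRST sets.

Answer: No FIRST/FIRST conflicts.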